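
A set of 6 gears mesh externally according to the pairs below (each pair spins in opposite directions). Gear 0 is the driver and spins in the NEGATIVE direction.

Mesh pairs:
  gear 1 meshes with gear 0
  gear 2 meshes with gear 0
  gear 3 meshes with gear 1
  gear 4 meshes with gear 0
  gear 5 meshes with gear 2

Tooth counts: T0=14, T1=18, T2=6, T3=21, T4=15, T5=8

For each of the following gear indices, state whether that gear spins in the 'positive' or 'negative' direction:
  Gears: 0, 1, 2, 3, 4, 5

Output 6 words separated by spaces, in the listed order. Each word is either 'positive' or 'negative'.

Gear 0 (driver): negative (depth 0)
  gear 1: meshes with gear 0 -> depth 1 -> positive (opposite of gear 0)
  gear 2: meshes with gear 0 -> depth 1 -> positive (opposite of gear 0)
  gear 3: meshes with gear 1 -> depth 2 -> negative (opposite of gear 1)
  gear 4: meshes with gear 0 -> depth 1 -> positive (opposite of gear 0)
  gear 5: meshes with gear 2 -> depth 2 -> negative (opposite of gear 2)
Queried indices 0, 1, 2, 3, 4, 5 -> negative, positive, positive, negative, positive, negative

Answer: negative positive positive negative positive negative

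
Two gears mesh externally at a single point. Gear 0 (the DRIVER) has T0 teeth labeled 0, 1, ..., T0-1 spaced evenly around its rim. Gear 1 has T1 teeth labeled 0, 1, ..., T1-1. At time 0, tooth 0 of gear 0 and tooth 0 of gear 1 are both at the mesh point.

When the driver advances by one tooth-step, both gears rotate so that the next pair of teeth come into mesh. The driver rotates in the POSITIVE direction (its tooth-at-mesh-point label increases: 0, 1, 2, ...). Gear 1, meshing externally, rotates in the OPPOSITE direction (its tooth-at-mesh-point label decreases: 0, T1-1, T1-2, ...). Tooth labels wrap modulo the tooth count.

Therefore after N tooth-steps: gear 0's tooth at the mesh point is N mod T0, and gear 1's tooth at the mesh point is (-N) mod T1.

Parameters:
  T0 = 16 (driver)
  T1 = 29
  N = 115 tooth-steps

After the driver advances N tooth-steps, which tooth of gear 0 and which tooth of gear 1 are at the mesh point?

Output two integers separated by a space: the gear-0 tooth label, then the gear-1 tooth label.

Gear 0 (driver, T0=16): tooth at mesh = N mod T0
  115 = 7 * 16 + 3, so 115 mod 16 = 3
  gear 0 tooth = 3
Gear 1 (driven, T1=29): tooth at mesh = (-N) mod T1
  115 = 3 * 29 + 28, so 115 mod 29 = 28
  (-115) mod 29 = (-28) mod 29 = 29 - 28 = 1
Mesh after 115 steps: gear-0 tooth 3 meets gear-1 tooth 1

Answer: 3 1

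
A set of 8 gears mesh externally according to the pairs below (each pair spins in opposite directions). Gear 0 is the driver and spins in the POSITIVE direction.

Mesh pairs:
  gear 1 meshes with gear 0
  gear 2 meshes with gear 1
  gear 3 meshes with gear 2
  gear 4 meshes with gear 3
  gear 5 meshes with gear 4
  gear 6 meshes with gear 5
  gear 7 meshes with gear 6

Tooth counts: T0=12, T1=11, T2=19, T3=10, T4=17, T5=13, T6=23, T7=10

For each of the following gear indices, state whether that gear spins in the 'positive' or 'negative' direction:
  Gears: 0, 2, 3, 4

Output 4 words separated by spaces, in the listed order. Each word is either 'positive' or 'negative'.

Gear 0 (driver): positive (depth 0)
  gear 1: meshes with gear 0 -> depth 1 -> negative (opposite of gear 0)
  gear 2: meshes with gear 1 -> depth 2 -> positive (opposite of gear 1)
  gear 3: meshes with gear 2 -> depth 3 -> negative (opposite of gear 2)
  gear 4: meshes with gear 3 -> depth 4 -> positive (opposite of gear 3)
  gear 5: meshes with gear 4 -> depth 5 -> negative (opposite of gear 4)
  gear 6: meshes with gear 5 -> depth 6 -> positive (opposite of gear 5)
  gear 7: meshes with gear 6 -> depth 7 -> negative (opposite of gear 6)
Queried indices 0, 2, 3, 4 -> positive, positive, negative, positive

Answer: positive positive negative positive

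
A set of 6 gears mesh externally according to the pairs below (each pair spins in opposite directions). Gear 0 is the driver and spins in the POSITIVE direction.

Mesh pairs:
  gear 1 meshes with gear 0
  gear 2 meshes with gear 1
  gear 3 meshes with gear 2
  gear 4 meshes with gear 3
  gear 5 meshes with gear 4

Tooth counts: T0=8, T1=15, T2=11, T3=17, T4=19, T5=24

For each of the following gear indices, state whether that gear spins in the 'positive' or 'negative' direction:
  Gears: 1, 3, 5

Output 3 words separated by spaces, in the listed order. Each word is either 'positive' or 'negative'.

Gear 0 (driver): positive (depth 0)
  gear 1: meshes with gear 0 -> depth 1 -> negative (opposite of gear 0)
  gear 2: meshes with gear 1 -> depth 2 -> positive (opposite of gear 1)
  gear 3: meshes with gear 2 -> depth 3 -> negative (opposite of gear 2)
  gear 4: meshes with gear 3 -> depth 4 -> positive (opposite of gear 3)
  gear 5: meshes with gear 4 -> depth 5 -> negative (opposite of gear 4)
Queried indices 1, 3, 5 -> negative, negative, negative

Answer: negative negative negative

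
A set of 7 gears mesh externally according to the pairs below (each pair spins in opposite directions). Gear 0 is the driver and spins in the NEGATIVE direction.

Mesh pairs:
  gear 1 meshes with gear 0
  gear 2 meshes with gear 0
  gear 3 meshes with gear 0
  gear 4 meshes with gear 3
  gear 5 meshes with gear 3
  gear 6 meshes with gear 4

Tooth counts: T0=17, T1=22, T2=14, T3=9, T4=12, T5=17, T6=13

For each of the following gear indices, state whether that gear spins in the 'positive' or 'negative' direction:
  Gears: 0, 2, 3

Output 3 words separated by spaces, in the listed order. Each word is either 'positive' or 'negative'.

Gear 0 (driver): negative (depth 0)
  gear 1: meshes with gear 0 -> depth 1 -> positive (opposite of gear 0)
  gear 2: meshes with gear 0 -> depth 1 -> positive (opposite of gear 0)
  gear 3: meshes with gear 0 -> depth 1 -> positive (opposite of gear 0)
  gear 4: meshes with gear 3 -> depth 2 -> negative (opposite of gear 3)
  gear 5: meshes with gear 3 -> depth 2 -> negative (opposite of gear 3)
  gear 6: meshes with gear 4 -> depth 3 -> positive (opposite of gear 4)
Queried indices 0, 2, 3 -> negative, positive, positive

Answer: negative positive positive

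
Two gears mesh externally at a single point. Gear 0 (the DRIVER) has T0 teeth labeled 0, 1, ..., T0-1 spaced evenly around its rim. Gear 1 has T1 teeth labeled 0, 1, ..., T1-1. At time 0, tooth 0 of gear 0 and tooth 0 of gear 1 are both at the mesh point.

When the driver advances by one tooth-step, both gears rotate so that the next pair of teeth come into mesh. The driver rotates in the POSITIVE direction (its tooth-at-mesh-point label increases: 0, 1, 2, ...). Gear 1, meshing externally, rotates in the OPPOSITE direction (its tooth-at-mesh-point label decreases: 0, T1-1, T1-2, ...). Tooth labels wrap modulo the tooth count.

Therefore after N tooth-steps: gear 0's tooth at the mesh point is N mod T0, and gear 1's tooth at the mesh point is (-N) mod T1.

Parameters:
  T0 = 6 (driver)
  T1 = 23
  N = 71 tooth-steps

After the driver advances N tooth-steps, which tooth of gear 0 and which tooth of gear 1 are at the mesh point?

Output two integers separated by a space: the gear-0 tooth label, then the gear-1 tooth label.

Gear 0 (driver, T0=6): tooth at mesh = N mod T0
  71 = 11 * 6 + 5, so 71 mod 6 = 5
  gear 0 tooth = 5
Gear 1 (driven, T1=23): tooth at mesh = (-N) mod T1
  71 = 3 * 23 + 2, so 71 mod 23 = 2
  (-71) mod 23 = (-2) mod 23 = 23 - 2 = 21
Mesh after 71 steps: gear-0 tooth 5 meets gear-1 tooth 21

Answer: 5 21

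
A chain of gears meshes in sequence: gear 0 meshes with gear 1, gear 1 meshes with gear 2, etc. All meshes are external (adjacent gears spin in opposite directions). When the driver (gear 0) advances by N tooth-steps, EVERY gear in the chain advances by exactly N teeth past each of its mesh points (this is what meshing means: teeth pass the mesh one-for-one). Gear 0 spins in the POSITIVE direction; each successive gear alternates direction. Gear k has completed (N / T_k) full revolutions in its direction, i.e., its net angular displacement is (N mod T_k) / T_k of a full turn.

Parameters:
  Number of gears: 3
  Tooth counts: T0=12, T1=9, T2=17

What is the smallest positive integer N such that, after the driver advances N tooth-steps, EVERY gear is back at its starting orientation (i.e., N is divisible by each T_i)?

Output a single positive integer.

Gear k returns to start when N is a multiple of T_k.
All gears at start simultaneously when N is a common multiple of [12, 9, 17]; the smallest such N is lcm(12, 9, 17).
Start: lcm = T0 = 12
Fold in T1=9: gcd(12, 9) = 3; lcm(12, 9) = 12 * 9 / 3 = 108 / 3 = 36
Fold in T2=17: gcd(36, 17) = 1; lcm(36, 17) = 36 * 17 / 1 = 612 / 1 = 612
Full cycle length = 612

Answer: 612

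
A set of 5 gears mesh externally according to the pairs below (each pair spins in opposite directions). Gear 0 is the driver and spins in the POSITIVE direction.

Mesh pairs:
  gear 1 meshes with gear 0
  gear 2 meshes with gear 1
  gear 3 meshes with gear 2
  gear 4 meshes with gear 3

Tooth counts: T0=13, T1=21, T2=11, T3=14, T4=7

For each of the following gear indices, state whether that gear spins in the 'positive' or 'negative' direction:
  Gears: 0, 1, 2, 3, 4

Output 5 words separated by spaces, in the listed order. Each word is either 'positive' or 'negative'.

Gear 0 (driver): positive (depth 0)
  gear 1: meshes with gear 0 -> depth 1 -> negative (opposite of gear 0)
  gear 2: meshes with gear 1 -> depth 2 -> positive (opposite of gear 1)
  gear 3: meshes with gear 2 -> depth 3 -> negative (opposite of gear 2)
  gear 4: meshes with gear 3 -> depth 4 -> positive (opposite of gear 3)
Queried indices 0, 1, 2, 3, 4 -> positive, negative, positive, negative, positive

Answer: positive negative positive negative positive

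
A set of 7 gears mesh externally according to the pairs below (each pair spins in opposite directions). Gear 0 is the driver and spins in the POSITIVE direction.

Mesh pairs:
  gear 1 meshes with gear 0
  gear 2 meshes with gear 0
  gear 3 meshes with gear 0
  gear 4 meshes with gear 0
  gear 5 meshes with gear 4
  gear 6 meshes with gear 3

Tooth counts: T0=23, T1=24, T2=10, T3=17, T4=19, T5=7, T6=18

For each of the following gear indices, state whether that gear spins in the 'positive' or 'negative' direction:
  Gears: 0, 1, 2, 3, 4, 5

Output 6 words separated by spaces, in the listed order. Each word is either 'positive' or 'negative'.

Gear 0 (driver): positive (depth 0)
  gear 1: meshes with gear 0 -> depth 1 -> negative (opposite of gear 0)
  gear 2: meshes with gear 0 -> depth 1 -> negative (opposite of gear 0)
  gear 3: meshes with gear 0 -> depth 1 -> negative (opposite of gear 0)
  gear 4: meshes with gear 0 -> depth 1 -> negative (opposite of gear 0)
  gear 5: meshes with gear 4 -> depth 2 -> positive (opposite of gear 4)
  gear 6: meshes with gear 3 -> depth 2 -> positive (opposite of gear 3)
Queried indices 0, 1, 2, 3, 4, 5 -> positive, negative, negative, negative, negative, positive

Answer: positive negative negative negative negative positive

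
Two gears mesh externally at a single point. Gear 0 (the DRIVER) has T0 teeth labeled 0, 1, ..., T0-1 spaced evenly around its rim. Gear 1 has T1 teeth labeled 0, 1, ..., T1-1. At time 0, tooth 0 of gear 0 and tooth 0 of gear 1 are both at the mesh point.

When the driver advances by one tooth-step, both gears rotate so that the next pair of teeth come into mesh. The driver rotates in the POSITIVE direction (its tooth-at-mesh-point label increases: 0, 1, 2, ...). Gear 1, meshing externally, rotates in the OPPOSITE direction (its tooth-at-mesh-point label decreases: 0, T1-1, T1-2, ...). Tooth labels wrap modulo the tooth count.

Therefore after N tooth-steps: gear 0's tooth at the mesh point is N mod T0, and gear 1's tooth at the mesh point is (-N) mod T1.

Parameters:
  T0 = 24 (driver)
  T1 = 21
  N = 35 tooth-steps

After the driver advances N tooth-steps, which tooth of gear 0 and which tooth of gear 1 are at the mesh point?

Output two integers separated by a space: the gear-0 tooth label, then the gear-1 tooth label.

Gear 0 (driver, T0=24): tooth at mesh = N mod T0
  35 = 1 * 24 + 11, so 35 mod 24 = 11
  gear 0 tooth = 11
Gear 1 (driven, T1=21): tooth at mesh = (-N) mod T1
  35 = 1 * 21 + 14, so 35 mod 21 = 14
  (-35) mod 21 = (-14) mod 21 = 21 - 14 = 7
Mesh after 35 steps: gear-0 tooth 11 meets gear-1 tooth 7

Answer: 11 7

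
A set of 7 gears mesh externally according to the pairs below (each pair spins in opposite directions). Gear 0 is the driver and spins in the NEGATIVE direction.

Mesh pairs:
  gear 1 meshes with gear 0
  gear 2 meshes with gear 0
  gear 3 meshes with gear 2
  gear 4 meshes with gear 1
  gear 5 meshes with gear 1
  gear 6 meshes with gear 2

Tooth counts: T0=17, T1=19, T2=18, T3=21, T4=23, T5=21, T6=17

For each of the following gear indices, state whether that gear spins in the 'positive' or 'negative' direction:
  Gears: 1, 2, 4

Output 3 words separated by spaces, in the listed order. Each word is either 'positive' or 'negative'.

Answer: positive positive negative

Derivation:
Gear 0 (driver): negative (depth 0)
  gear 1: meshes with gear 0 -> depth 1 -> positive (opposite of gear 0)
  gear 2: meshes with gear 0 -> depth 1 -> positive (opposite of gear 0)
  gear 3: meshes with gear 2 -> depth 2 -> negative (opposite of gear 2)
  gear 4: meshes with gear 1 -> depth 2 -> negative (opposite of gear 1)
  gear 5: meshes with gear 1 -> depth 2 -> negative (opposite of gear 1)
  gear 6: meshes with gear 2 -> depth 2 -> negative (opposite of gear 2)
Queried indices 1, 2, 4 -> positive, positive, negative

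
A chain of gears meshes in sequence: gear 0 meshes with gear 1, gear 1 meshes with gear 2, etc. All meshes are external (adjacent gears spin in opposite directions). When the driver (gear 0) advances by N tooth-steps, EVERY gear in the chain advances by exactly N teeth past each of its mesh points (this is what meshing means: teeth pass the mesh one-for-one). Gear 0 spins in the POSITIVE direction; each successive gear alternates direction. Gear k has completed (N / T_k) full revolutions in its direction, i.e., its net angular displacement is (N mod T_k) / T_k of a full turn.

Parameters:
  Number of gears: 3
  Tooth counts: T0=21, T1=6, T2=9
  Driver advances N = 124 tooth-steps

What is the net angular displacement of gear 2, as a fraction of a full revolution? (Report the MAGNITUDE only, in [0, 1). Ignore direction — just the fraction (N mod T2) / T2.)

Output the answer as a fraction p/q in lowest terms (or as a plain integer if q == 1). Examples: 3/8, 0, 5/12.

Answer: 7/9

Derivation:
Chain of 3 gears, tooth counts: [21, 6, 9]
  gear 0: T0=21, direction=positive, advance = 124 mod 21 = 19 teeth = 19/21 turn
  gear 1: T1=6, direction=negative, advance = 124 mod 6 = 4 teeth = 4/6 turn
  gear 2: T2=9, direction=positive, advance = 124 mod 9 = 7 teeth = 7/9 turn
Gear 2: 124 mod 9 = 7
Fraction = 7 / 9 = 7/9 (gcd(7,9)=1) = 7/9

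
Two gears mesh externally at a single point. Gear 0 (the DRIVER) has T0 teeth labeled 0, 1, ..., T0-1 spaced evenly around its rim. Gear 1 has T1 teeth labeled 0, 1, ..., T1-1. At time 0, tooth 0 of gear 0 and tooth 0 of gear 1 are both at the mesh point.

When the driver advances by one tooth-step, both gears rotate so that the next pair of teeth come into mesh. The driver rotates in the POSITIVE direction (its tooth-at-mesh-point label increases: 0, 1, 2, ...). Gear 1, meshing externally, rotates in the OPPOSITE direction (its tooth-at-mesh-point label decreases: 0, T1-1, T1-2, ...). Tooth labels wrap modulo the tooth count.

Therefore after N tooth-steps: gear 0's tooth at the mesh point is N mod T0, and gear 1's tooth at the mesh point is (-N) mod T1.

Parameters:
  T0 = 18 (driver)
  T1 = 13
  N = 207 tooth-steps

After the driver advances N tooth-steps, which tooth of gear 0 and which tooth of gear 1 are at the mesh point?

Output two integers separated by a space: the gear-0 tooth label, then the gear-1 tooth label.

Gear 0 (driver, T0=18): tooth at mesh = N mod T0
  207 = 11 * 18 + 9, so 207 mod 18 = 9
  gear 0 tooth = 9
Gear 1 (driven, T1=13): tooth at mesh = (-N) mod T1
  207 = 15 * 13 + 12, so 207 mod 13 = 12
  (-207) mod 13 = (-12) mod 13 = 13 - 12 = 1
Mesh after 207 steps: gear-0 tooth 9 meets gear-1 tooth 1

Answer: 9 1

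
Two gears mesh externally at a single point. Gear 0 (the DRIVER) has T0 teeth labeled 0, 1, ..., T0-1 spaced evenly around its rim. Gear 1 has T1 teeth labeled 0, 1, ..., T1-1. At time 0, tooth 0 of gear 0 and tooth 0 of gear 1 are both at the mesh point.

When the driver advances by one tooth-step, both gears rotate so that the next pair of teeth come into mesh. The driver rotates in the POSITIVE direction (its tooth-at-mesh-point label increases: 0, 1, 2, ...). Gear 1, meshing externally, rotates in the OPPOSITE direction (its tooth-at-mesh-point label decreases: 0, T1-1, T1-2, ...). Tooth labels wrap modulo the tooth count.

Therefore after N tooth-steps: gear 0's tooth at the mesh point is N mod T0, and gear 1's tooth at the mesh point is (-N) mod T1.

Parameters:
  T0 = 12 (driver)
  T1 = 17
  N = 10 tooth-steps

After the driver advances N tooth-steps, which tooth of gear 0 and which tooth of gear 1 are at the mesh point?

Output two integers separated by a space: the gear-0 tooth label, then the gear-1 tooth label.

Answer: 10 7

Derivation:
Gear 0 (driver, T0=12): tooth at mesh = N mod T0
  10 = 0 * 12 + 10, so 10 mod 12 = 10
  gear 0 tooth = 10
Gear 1 (driven, T1=17): tooth at mesh = (-N) mod T1
  10 = 0 * 17 + 10, so 10 mod 17 = 10
  (-10) mod 17 = (-10) mod 17 = 17 - 10 = 7
Mesh after 10 steps: gear-0 tooth 10 meets gear-1 tooth 7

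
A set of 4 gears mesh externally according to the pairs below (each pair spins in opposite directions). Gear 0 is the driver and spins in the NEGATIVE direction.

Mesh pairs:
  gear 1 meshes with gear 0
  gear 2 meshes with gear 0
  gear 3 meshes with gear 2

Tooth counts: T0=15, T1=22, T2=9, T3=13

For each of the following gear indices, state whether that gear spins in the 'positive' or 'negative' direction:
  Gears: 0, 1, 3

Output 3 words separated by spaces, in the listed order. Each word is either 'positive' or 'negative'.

Answer: negative positive negative

Derivation:
Gear 0 (driver): negative (depth 0)
  gear 1: meshes with gear 0 -> depth 1 -> positive (opposite of gear 0)
  gear 2: meshes with gear 0 -> depth 1 -> positive (opposite of gear 0)
  gear 3: meshes with gear 2 -> depth 2 -> negative (opposite of gear 2)
Queried indices 0, 1, 3 -> negative, positive, negative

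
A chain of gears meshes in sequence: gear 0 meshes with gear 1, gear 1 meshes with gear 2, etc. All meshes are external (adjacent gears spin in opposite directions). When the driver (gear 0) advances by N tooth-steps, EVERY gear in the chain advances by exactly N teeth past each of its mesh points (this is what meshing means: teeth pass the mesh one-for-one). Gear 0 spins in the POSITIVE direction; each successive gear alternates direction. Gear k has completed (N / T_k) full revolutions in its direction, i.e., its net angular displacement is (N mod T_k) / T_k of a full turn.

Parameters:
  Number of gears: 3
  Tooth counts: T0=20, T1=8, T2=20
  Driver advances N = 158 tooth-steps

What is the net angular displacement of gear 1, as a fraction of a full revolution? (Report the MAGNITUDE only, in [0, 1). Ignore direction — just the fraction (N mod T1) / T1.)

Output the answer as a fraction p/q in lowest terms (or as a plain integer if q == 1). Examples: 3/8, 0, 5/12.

Answer: 3/4

Derivation:
Chain of 3 gears, tooth counts: [20, 8, 20]
  gear 0: T0=20, direction=positive, advance = 158 mod 20 = 18 teeth = 18/20 turn
  gear 1: T1=8, direction=negative, advance = 158 mod 8 = 6 teeth = 6/8 turn
  gear 2: T2=20, direction=positive, advance = 158 mod 20 = 18 teeth = 18/20 turn
Gear 1: 158 mod 8 = 6
Fraction = 6 / 8 = 3/4 (gcd(6,8)=2) = 3/4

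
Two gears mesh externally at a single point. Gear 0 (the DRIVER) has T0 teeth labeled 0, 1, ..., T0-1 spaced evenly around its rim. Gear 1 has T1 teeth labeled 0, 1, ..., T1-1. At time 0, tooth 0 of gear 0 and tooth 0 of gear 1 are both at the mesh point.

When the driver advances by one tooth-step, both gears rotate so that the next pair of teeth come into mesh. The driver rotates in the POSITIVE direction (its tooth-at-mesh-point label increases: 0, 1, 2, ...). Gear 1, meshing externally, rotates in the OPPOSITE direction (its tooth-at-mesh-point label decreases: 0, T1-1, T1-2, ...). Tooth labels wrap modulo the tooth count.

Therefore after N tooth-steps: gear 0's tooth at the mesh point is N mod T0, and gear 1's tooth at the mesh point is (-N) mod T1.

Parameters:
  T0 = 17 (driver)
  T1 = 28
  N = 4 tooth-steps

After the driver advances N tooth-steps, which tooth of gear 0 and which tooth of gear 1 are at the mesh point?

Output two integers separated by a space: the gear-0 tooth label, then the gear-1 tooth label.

Answer: 4 24

Derivation:
Gear 0 (driver, T0=17): tooth at mesh = N mod T0
  4 = 0 * 17 + 4, so 4 mod 17 = 4
  gear 0 tooth = 4
Gear 1 (driven, T1=28): tooth at mesh = (-N) mod T1
  4 = 0 * 28 + 4, so 4 mod 28 = 4
  (-4) mod 28 = (-4) mod 28 = 28 - 4 = 24
Mesh after 4 steps: gear-0 tooth 4 meets gear-1 tooth 24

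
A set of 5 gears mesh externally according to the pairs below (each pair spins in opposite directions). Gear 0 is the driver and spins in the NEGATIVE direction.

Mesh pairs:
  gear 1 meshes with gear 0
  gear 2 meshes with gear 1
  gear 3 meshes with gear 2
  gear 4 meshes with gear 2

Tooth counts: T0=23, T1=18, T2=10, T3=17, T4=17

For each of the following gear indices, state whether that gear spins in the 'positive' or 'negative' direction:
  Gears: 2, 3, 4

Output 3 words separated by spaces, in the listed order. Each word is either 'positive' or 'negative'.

Answer: negative positive positive

Derivation:
Gear 0 (driver): negative (depth 0)
  gear 1: meshes with gear 0 -> depth 1 -> positive (opposite of gear 0)
  gear 2: meshes with gear 1 -> depth 2 -> negative (opposite of gear 1)
  gear 3: meshes with gear 2 -> depth 3 -> positive (opposite of gear 2)
  gear 4: meshes with gear 2 -> depth 3 -> positive (opposite of gear 2)
Queried indices 2, 3, 4 -> negative, positive, positive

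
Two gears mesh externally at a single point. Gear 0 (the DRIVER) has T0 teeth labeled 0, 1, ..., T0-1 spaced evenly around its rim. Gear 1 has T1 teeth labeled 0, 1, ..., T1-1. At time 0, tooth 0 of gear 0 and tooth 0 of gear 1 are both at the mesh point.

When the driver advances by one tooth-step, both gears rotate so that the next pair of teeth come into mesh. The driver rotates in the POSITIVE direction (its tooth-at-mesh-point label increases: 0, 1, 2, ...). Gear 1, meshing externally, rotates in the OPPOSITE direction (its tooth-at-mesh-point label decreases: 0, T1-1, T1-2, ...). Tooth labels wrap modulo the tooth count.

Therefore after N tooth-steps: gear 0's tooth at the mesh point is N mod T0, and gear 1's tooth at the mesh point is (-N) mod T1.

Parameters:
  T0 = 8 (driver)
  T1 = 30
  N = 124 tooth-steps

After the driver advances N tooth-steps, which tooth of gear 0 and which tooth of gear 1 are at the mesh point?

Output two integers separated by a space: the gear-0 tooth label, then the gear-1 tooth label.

Gear 0 (driver, T0=8): tooth at mesh = N mod T0
  124 = 15 * 8 + 4, so 124 mod 8 = 4
  gear 0 tooth = 4
Gear 1 (driven, T1=30): tooth at mesh = (-N) mod T1
  124 = 4 * 30 + 4, so 124 mod 30 = 4
  (-124) mod 30 = (-4) mod 30 = 30 - 4 = 26
Mesh after 124 steps: gear-0 tooth 4 meets gear-1 tooth 26

Answer: 4 26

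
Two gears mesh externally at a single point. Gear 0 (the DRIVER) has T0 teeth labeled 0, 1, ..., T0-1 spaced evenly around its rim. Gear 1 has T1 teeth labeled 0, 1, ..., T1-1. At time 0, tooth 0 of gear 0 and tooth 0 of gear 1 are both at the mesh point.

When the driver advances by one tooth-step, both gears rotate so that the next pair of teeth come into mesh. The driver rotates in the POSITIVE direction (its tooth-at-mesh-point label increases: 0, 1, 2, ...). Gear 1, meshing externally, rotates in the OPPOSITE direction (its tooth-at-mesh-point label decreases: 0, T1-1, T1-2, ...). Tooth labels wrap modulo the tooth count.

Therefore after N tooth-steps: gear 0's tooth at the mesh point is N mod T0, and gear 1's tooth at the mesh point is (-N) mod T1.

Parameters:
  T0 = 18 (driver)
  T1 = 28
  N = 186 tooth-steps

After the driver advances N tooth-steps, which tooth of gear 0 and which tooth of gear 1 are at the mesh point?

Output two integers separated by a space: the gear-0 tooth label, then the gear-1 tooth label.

Gear 0 (driver, T0=18): tooth at mesh = N mod T0
  186 = 10 * 18 + 6, so 186 mod 18 = 6
  gear 0 tooth = 6
Gear 1 (driven, T1=28): tooth at mesh = (-N) mod T1
  186 = 6 * 28 + 18, so 186 mod 28 = 18
  (-186) mod 28 = (-18) mod 28 = 28 - 18 = 10
Mesh after 186 steps: gear-0 tooth 6 meets gear-1 tooth 10

Answer: 6 10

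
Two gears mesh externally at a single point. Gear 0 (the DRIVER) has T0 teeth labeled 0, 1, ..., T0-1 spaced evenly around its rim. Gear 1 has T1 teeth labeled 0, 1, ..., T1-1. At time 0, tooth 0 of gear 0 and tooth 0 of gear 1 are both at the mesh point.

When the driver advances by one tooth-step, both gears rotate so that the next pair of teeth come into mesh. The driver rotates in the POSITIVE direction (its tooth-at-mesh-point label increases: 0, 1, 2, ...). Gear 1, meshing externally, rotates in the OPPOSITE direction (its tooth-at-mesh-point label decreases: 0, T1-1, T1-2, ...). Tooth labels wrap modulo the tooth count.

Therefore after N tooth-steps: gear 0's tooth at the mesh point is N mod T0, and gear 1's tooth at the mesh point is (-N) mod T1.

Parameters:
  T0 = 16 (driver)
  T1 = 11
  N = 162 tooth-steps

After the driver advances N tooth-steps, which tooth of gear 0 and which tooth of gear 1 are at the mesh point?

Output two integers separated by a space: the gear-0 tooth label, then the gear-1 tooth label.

Answer: 2 3

Derivation:
Gear 0 (driver, T0=16): tooth at mesh = N mod T0
  162 = 10 * 16 + 2, so 162 mod 16 = 2
  gear 0 tooth = 2
Gear 1 (driven, T1=11): tooth at mesh = (-N) mod T1
  162 = 14 * 11 + 8, so 162 mod 11 = 8
  (-162) mod 11 = (-8) mod 11 = 11 - 8 = 3
Mesh after 162 steps: gear-0 tooth 2 meets gear-1 tooth 3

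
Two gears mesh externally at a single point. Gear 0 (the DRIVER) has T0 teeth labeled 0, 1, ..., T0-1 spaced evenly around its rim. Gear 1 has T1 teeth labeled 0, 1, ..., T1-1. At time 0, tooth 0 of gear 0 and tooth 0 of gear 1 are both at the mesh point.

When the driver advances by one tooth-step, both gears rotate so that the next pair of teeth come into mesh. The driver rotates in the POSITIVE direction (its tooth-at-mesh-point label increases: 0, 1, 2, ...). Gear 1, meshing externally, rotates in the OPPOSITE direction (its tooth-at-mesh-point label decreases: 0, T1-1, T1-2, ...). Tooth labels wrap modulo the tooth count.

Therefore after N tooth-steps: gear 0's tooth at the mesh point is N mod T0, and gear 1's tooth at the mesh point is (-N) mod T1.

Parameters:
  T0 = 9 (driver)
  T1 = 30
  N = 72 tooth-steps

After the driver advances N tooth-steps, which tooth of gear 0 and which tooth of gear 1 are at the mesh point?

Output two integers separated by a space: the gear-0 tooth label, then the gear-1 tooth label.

Answer: 0 18

Derivation:
Gear 0 (driver, T0=9): tooth at mesh = N mod T0
  72 = 8 * 9 + 0, so 72 mod 9 = 0
  gear 0 tooth = 0
Gear 1 (driven, T1=30): tooth at mesh = (-N) mod T1
  72 = 2 * 30 + 12, so 72 mod 30 = 12
  (-72) mod 30 = (-12) mod 30 = 30 - 12 = 18
Mesh after 72 steps: gear-0 tooth 0 meets gear-1 tooth 18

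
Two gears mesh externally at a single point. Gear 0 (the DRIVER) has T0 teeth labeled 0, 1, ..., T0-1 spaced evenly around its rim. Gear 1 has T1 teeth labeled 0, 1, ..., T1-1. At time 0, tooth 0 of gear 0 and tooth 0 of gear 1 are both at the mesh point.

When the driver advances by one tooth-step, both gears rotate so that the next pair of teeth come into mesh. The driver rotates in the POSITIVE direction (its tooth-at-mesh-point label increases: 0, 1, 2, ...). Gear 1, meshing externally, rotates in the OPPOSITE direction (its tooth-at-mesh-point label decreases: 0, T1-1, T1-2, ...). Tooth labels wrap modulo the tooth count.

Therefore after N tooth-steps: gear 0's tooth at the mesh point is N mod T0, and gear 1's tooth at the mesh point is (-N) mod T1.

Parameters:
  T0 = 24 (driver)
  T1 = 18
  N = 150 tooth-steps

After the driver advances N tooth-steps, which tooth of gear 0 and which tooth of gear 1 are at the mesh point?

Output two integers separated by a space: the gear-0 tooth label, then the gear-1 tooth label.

Gear 0 (driver, T0=24): tooth at mesh = N mod T0
  150 = 6 * 24 + 6, so 150 mod 24 = 6
  gear 0 tooth = 6
Gear 1 (driven, T1=18): tooth at mesh = (-N) mod T1
  150 = 8 * 18 + 6, so 150 mod 18 = 6
  (-150) mod 18 = (-6) mod 18 = 18 - 6 = 12
Mesh after 150 steps: gear-0 tooth 6 meets gear-1 tooth 12

Answer: 6 12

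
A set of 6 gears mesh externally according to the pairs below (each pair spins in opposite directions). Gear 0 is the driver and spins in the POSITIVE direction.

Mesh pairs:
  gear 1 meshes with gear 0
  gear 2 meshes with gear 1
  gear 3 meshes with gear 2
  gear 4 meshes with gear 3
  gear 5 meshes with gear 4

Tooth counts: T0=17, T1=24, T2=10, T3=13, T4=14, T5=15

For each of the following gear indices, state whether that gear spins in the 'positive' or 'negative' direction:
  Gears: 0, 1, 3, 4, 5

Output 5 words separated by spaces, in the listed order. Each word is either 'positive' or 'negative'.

Gear 0 (driver): positive (depth 0)
  gear 1: meshes with gear 0 -> depth 1 -> negative (opposite of gear 0)
  gear 2: meshes with gear 1 -> depth 2 -> positive (opposite of gear 1)
  gear 3: meshes with gear 2 -> depth 3 -> negative (opposite of gear 2)
  gear 4: meshes with gear 3 -> depth 4 -> positive (opposite of gear 3)
  gear 5: meshes with gear 4 -> depth 5 -> negative (opposite of gear 4)
Queried indices 0, 1, 3, 4, 5 -> positive, negative, negative, positive, negative

Answer: positive negative negative positive negative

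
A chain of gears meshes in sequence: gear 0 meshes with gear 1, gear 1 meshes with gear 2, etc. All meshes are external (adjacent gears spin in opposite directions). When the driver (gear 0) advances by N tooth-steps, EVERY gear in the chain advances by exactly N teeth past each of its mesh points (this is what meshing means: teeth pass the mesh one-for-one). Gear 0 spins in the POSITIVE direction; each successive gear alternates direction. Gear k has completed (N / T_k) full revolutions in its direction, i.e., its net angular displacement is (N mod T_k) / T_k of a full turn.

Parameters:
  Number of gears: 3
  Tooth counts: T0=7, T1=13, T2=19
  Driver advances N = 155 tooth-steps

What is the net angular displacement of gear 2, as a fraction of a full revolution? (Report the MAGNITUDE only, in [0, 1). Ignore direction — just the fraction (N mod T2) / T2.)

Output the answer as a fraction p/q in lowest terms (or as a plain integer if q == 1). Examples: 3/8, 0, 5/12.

Chain of 3 gears, tooth counts: [7, 13, 19]
  gear 0: T0=7, direction=positive, advance = 155 mod 7 = 1 teeth = 1/7 turn
  gear 1: T1=13, direction=negative, advance = 155 mod 13 = 12 teeth = 12/13 turn
  gear 2: T2=19, direction=positive, advance = 155 mod 19 = 3 teeth = 3/19 turn
Gear 2: 155 mod 19 = 3
Fraction = 3 / 19 = 3/19 (gcd(3,19)=1) = 3/19

Answer: 3/19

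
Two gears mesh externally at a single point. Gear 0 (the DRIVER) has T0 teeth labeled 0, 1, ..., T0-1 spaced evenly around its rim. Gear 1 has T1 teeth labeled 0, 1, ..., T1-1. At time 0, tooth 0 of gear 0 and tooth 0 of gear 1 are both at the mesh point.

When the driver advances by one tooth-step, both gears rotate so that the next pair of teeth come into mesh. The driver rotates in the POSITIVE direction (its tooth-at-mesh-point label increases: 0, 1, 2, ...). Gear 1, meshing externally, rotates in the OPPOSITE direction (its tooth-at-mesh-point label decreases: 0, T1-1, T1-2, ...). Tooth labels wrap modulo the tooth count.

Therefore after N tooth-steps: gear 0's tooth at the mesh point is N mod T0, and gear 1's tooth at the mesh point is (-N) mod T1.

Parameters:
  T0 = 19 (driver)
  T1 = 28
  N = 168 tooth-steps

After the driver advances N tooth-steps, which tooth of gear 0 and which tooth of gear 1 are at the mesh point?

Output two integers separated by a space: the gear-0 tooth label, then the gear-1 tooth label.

Gear 0 (driver, T0=19): tooth at mesh = N mod T0
  168 = 8 * 19 + 16, so 168 mod 19 = 16
  gear 0 tooth = 16
Gear 1 (driven, T1=28): tooth at mesh = (-N) mod T1
  168 = 6 * 28 + 0, so 168 mod 28 = 0
  (-168) mod 28 = 0
Mesh after 168 steps: gear-0 tooth 16 meets gear-1 tooth 0

Answer: 16 0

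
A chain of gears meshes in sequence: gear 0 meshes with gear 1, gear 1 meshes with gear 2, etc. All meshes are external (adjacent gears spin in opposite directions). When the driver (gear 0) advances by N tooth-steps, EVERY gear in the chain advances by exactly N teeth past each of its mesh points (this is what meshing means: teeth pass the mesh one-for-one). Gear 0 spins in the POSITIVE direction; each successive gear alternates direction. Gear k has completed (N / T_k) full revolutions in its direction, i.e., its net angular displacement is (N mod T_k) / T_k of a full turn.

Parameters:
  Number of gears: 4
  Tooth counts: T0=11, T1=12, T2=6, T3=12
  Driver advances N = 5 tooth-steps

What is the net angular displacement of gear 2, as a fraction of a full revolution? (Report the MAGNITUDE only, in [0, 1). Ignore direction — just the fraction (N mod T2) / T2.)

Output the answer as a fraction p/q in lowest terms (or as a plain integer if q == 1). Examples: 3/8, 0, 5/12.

Answer: 5/6

Derivation:
Chain of 4 gears, tooth counts: [11, 12, 6, 12]
  gear 0: T0=11, direction=positive, advance = 5 mod 11 = 5 teeth = 5/11 turn
  gear 1: T1=12, direction=negative, advance = 5 mod 12 = 5 teeth = 5/12 turn
  gear 2: T2=6, direction=positive, advance = 5 mod 6 = 5 teeth = 5/6 turn
  gear 3: T3=12, direction=negative, advance = 5 mod 12 = 5 teeth = 5/12 turn
Gear 2: 5 mod 6 = 5
Fraction = 5 / 6 = 5/6 (gcd(5,6)=1) = 5/6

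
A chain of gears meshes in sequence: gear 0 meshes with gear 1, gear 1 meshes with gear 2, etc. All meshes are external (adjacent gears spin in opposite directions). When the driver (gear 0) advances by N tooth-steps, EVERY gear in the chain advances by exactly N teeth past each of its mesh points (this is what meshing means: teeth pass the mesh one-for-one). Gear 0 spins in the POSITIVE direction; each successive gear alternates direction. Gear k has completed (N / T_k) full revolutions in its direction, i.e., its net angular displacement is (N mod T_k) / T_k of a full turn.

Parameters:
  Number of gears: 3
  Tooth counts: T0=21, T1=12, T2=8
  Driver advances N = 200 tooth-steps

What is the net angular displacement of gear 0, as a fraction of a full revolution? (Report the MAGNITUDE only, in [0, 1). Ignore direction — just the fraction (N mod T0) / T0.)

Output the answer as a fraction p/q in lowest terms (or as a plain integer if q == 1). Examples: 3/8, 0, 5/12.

Answer: 11/21

Derivation:
Chain of 3 gears, tooth counts: [21, 12, 8]
  gear 0: T0=21, direction=positive, advance = 200 mod 21 = 11 teeth = 11/21 turn
  gear 1: T1=12, direction=negative, advance = 200 mod 12 = 8 teeth = 8/12 turn
  gear 2: T2=8, direction=positive, advance = 200 mod 8 = 0 teeth = 0/8 turn
Gear 0: 200 mod 21 = 11
Fraction = 11 / 21 = 11/21 (gcd(11,21)=1) = 11/21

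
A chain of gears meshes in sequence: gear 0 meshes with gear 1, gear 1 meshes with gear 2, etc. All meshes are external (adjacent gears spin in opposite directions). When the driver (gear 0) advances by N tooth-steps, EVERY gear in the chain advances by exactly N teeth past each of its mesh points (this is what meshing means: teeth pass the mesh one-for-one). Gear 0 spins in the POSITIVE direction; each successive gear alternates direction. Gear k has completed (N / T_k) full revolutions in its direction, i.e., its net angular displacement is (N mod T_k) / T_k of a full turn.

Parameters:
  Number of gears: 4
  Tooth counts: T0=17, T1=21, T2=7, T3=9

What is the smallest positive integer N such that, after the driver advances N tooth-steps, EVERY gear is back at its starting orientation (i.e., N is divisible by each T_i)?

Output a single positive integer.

Gear k returns to start when N is a multiple of T_k.
All gears at start simultaneously when N is a common multiple of [17, 21, 7, 9]; the smallest such N is lcm(17, 21, 7, 9).
Start: lcm = T0 = 17
Fold in T1=21: gcd(17, 21) = 1; lcm(17, 21) = 17 * 21 / 1 = 357 / 1 = 357
Fold in T2=7: gcd(357, 7) = 7; lcm(357, 7) = 357 * 7 / 7 = 2499 / 7 = 357
Fold in T3=9: gcd(357, 9) = 3; lcm(357, 9) = 357 * 9 / 3 = 3213 / 3 = 1071
Full cycle length = 1071

Answer: 1071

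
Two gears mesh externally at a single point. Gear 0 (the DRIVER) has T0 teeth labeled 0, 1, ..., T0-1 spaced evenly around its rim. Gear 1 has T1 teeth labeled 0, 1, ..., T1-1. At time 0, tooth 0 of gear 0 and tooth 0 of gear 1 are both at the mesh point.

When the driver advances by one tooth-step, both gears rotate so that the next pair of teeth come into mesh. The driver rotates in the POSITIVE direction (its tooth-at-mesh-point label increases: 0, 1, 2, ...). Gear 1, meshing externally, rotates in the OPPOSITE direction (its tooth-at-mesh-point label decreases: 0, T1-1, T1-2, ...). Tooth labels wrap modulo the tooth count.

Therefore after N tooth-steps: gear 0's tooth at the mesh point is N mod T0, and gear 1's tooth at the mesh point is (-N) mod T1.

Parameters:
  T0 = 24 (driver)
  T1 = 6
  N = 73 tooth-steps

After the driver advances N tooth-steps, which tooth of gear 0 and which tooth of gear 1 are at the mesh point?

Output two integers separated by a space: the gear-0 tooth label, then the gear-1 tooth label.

Gear 0 (driver, T0=24): tooth at mesh = N mod T0
  73 = 3 * 24 + 1, so 73 mod 24 = 1
  gear 0 tooth = 1
Gear 1 (driven, T1=6): tooth at mesh = (-N) mod T1
  73 = 12 * 6 + 1, so 73 mod 6 = 1
  (-73) mod 6 = (-1) mod 6 = 6 - 1 = 5
Mesh after 73 steps: gear-0 tooth 1 meets gear-1 tooth 5

Answer: 1 5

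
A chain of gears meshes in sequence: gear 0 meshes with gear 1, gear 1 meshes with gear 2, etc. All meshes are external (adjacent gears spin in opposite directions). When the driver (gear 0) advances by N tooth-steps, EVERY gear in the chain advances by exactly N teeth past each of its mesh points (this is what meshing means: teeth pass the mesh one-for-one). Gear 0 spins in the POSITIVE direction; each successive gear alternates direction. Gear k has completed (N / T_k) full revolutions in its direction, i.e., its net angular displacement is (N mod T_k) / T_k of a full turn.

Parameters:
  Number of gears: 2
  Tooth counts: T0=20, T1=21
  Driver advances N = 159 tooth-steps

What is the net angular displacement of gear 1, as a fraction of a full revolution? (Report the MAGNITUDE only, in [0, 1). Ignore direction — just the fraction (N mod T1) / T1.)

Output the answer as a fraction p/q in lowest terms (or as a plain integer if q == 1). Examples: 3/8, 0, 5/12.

Answer: 4/7

Derivation:
Chain of 2 gears, tooth counts: [20, 21]
  gear 0: T0=20, direction=positive, advance = 159 mod 20 = 19 teeth = 19/20 turn
  gear 1: T1=21, direction=negative, advance = 159 mod 21 = 12 teeth = 12/21 turn
Gear 1: 159 mod 21 = 12
Fraction = 12 / 21 = 4/7 (gcd(12,21)=3) = 4/7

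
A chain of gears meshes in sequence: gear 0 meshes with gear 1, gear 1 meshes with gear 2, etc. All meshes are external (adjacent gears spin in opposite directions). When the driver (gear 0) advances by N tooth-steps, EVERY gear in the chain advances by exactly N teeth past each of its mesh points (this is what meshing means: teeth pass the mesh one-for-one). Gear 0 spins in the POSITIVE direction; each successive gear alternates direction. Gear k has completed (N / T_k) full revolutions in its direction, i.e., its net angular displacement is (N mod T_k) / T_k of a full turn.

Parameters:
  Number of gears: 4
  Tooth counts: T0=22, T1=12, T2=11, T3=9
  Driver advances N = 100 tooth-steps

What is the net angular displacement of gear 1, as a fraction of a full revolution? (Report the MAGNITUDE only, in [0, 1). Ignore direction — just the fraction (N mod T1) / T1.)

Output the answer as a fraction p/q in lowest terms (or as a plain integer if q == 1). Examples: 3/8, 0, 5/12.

Answer: 1/3

Derivation:
Chain of 4 gears, tooth counts: [22, 12, 11, 9]
  gear 0: T0=22, direction=positive, advance = 100 mod 22 = 12 teeth = 12/22 turn
  gear 1: T1=12, direction=negative, advance = 100 mod 12 = 4 teeth = 4/12 turn
  gear 2: T2=11, direction=positive, advance = 100 mod 11 = 1 teeth = 1/11 turn
  gear 3: T3=9, direction=negative, advance = 100 mod 9 = 1 teeth = 1/9 turn
Gear 1: 100 mod 12 = 4
Fraction = 4 / 12 = 1/3 (gcd(4,12)=4) = 1/3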